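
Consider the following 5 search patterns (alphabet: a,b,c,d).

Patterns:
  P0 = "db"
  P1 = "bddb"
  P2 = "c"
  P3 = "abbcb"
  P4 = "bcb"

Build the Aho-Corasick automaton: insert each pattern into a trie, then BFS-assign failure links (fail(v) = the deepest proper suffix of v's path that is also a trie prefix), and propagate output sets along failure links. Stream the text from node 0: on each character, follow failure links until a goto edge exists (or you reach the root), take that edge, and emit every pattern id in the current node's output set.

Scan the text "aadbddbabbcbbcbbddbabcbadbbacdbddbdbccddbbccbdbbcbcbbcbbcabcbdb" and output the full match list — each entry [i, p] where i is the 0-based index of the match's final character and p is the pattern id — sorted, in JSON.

Build:
Trie nodes:
  0='ε' goto a→8 b→3 c→7 d→1
  1='d' goto b→2
  2='db' goto ·  ←P0
  3='b' goto c→13 d→4
  4='bd' goto d→5
  5='bdd' goto b→6
  6='bddb' goto ·  ←P1
  7='c' goto ·  ←P2
  8='a' goto b→9
  9='ab' goto b→10
  10='abb' goto c→11
  11='abbc' goto b→12
  12='abbcb' goto ·  ←P3
  13='bc' goto b→14
  14='bcb' goto ·  ←P4

BFS fail/out derivation:
  n1('d'): parent n0 fail=0; on 'd' 0 → fail=0;  out ∅∪∅=∅
  n3('b'): parent n0 fail=0; on 'b' 0 → fail=0;  out ∅∪∅=∅
  n7('c'): parent n0 fail=0; on 'c' 0 → fail=0;  out {2}∪∅={2}
  n8('a'): parent n0 fail=0; on 'a' 0 → fail=0;  out ∅∪∅=∅
  n2('db'): parent n1 fail=0; on 'b' 0 → fail=3;  out {0}∪∅={0}
  n4('bd'): parent n3 fail=0; on 'd' 0 → fail=1;  out ∅∪∅=∅
  n9('ab'): parent n8 fail=0; on 'b' 0 → fail=3;  out ∅∪∅=∅
  n13('bc'): parent n3 fail=0; on 'c' 0 → fail=7;  out ∅∪{2}={2}
  n5('bdd'): parent n4 fail=1; on 'd' 1→0 → fail=1;  out ∅∪∅=∅
  n10('abb'): parent n9 fail=3; on 'b' 3→0 → fail=3;  out ∅∪∅=∅
  n14('bcb'): parent n13 fail=7; on 'b' 7→0 → fail=3;  out {4}∪∅={4}
  n6('bddb'): parent n5 fail=1; on 'b' 1 → fail=2;  out {1}∪{0}={0,1}
  n11('abbc'): parent n10 fail=3; on 'c' 3 → fail=13;  out ∅∪{2}={2}
  n12('abbcb'): parent n11 fail=13; on 'b' 13 → fail=14;  out {3}∪{4}={3,4}

Text stream:
i=0 'a': node 0→8
i=1 'a': node 8→8 (via fail)
i=2 'd': node 8→1 (via fail)
i=3 'b': node 1→2  emit P0@[2:3]
i=4 'd': node 2→4 (via fail)
i=5 'd': node 4→5
i=6 'b': node 5→6  emit P0@[5:6],P1@[3:6]
i=7 'a': node 6→8 (via fail)
i=8 'b': node 8→9
i=9 'b': node 9→10
i=10 'c': node 10→11  emit P2@[10:10]
i=11 'b': node 11→12  emit P3@[7:11],P4@[9:11]
i=12 'b': node 12→3 (via fail)
i=13 'c': node 3→13  emit P2@[13:13]
i=14 'b': node 13→14  emit P4@[12:14]
i=15 'b': node 14→3 (via fail)
i=16 'd': node 3→4
i=17 'd': node 4→5
i=18 'b': node 5→6  emit P0@[17:18],P1@[15:18]
i=19 'a': node 6→8 (via fail)
i=20 'b': node 8→9
i=21 'c': node 9→13 (via fail)  emit P2@[21:21]
i=22 'b': node 13→14  emit P4@[20:22]
i=23 'a': node 14→8 (via fail)
i=24 'd': node 8→1 (via fail)
i=25 'b': node 1→2  emit P0@[24:25]
i=26 'b': node 2→3 (via fail)
i=27 'a': node 3→8 (via fail)
i=28 'c': node 8→7 (via fail)  emit P2@[28:28]
i=29 'd': node 7→1 (via fail)
i=30 'b': node 1→2  emit P0@[29:30]
i=31 'd': node 2→4 (via fail)
i=32 'd': node 4→5
i=33 'b': node 5→6  emit P0@[32:33],P1@[30:33]
i=34 'd': node 6→4 (via fail)
i=35 'b': node 4→2 (via fail)  emit P0@[34:35]
i=36 'c': node 2→13 (via fail)  emit P2@[36:36]
i=37 'c': node 13→7 (via fail)  emit P2@[37:37]
i=38 'd': node 7→1 (via fail)
i=39 'd': node 1→1 (via fail)
i=40 'b': node 1→2  emit P0@[39:40]
i=41 'b': node 2→3 (via fail)
i=42 'c': node 3→13  emit P2@[42:42]
i=43 'c': node 13→7 (via fail)  emit P2@[43:43]
i=44 'b': node 7→3 (via fail)
i=45 'd': node 3→4
i=46 'b': node 4→2 (via fail)  emit P0@[45:46]
i=47 'b': node 2→3 (via fail)
i=48 'c': node 3→13  emit P2@[48:48]
i=49 'b': node 13→14  emit P4@[47:49]
i=50 'c': node 14→13 (via fail)  emit P2@[50:50]
i=51 'b': node 13→14  emit P4@[49:51]
i=52 'b': node 14→3 (via fail)
i=53 'c': node 3→13  emit P2@[53:53]
i=54 'b': node 13→14  emit P4@[52:54]
i=55 'b': node 14→3 (via fail)
i=56 'c': node 3→13  emit P2@[56:56]
i=57 'a': node 13→8 (via fail)
i=58 'b': node 8→9
i=59 'c': node 9→13 (via fail)  emit P2@[59:59]
i=60 'b': node 13→14  emit P4@[58:60]
i=61 'd': node 14→4 (via fail)
i=62 'b': node 4→2 (via fail)  emit P0@[61:62]

All matches (sorted): [[3,0],[6,0],[6,1],[10,2],[11,3],[11,4],[13,2],[14,4],[18,0],[18,1],[21,2],[22,4],[25,0],[28,2],[30,0],[33,0],[33,1],[35,0],[36,2],[37,2],[40,0],[42,2],[43,2],[46,0],[48,2],[49,4],[50,2],[51,4],[53,2],[54,4],[56,2],[59,2],[60,4],[62,0]]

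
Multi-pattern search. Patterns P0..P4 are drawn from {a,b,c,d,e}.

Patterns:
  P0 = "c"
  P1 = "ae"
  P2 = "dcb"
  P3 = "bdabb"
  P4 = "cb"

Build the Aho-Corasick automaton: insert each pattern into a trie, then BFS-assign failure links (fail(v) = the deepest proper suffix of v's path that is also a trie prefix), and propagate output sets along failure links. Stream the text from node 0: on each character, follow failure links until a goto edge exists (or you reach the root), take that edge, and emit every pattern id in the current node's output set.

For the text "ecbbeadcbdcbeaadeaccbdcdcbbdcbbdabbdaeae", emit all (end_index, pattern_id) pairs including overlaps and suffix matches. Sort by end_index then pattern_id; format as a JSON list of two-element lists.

Build:
Trie (insert patterns):
  0='ε' goto a→2 b→7 c→1 d→4
  1='c' goto b→12  ←P0
  2='a' goto e→3
  3='ae' goto ·  ←P1
  4='d' goto c→5
  5='dc' goto b→6
  6='dcb' goto ·  ←P2
  7='b' goto d→8
  8='bd' goto a→9
  9='bda' goto b→10
  10='bdab' goto b→11
  11='bdabb' goto ·  ←P3
  12='cb' goto ·  ←P4

BFS fail/out derivation:
  n1('c'): parent n0 fail=0; on 'c' 0 → fail=0;  out {0}∪∅={0}
  n2('a'): parent n0 fail=0; on 'a' 0 → fail=0;  out ∅∪∅=∅
  n4('d'): parent n0 fail=0; on 'd' 0 → fail=0;  out ∅∪∅=∅
  n7('b'): parent n0 fail=0; on 'b' 0 → fail=0;  out ∅∪∅=∅
  n3('ae'): parent n2 fail=0; on 'e' 0 → fail=0;  out {1}∪∅={1}
  n5('dc'): parent n4 fail=0; on 'c' 0 → fail=1;  out ∅∪{0}={0}
  n8('bd'): parent n7 fail=0; on 'd' 0 → fail=4;  out ∅∪∅=∅
  n12('cb'): parent n1 fail=0; on 'b' 0 → fail=7;  out {4}∪∅={4}
  n6('dcb'): parent n5 fail=1; on 'b' 1 → fail=12;  out {2}∪{4}={2,4}
  n9('bda'): parent n8 fail=4; on 'a' 4→0 → fail=2;  out ∅∪∅=∅
  n10('bdab'): parent n9 fail=2; on 'b' 2→0 → fail=7;  out ∅∪∅=∅
  n11('bdabb'): parent n10 fail=7; on 'b' 7→0 → fail=7;  out {3}∪∅={3}

Run:
i=0 'e': node 0→0
i=1 'c': node 0→1  → match P0@[1:1]
i=2 'b': node 1→12  → match P4@[1:2]
i=3 'b': node 12→7 (via fail)
i=4 'e': node 7→0 (via fail)
i=5 'a': node 0→2
i=6 'd': node 2→4 (via fail)
i=7 'c': node 4→5  → match P0@[7:7]
i=8 'b': node 5→6  → match P2@[6:8],P4@[7:8]
i=9 'd': node 6→8 (via fail)
i=10 'c': node 8→5 (via fail)  → match P0@[10:10]
i=11 'b': node 5→6  → match P2@[9:11],P4@[10:11]
i=12 'e': node 6→0 (via fail)
i=13 'a': node 0→2
i=14 'a': node 2→2 (via fail)
i=15 'd': node 2→4 (via fail)
i=16 'e': node 4→0 (via fail)
i=17 'a': node 0→2
i=18 'c': node 2→1 (via fail)  → match P0@[18:18]
i=19 'c': node 1→1 (via fail)  → match P0@[19:19]
i=20 'b': node 1→12  → match P4@[19:20]
i=21 'd': node 12→8 (via fail)
i=22 'c': node 8→5 (via fail)  → match P0@[22:22]
i=23 'd': node 5→4 (via fail)
i=24 'c': node 4→5  → match P0@[24:24]
i=25 'b': node 5→6  → match P2@[23:25],P4@[24:25]
i=26 'b': node 6→7 (via fail)
i=27 'd': node 7→8
i=28 'c': node 8→5 (via fail)  → match P0@[28:28]
i=29 'b': node 5→6  → match P2@[27:29],P4@[28:29]
i=30 'b': node 6→7 (via fail)
i=31 'd': node 7→8
i=32 'a': node 8→9
i=33 'b': node 9→10
i=34 'b': node 10→11  → match P3@[30:34]
i=35 'd': node 11→8 (via fail)
i=36 'a': node 8→9
i=37 'e': node 9→3 (via fail)  → match P1@[36:37]
i=38 'a': node 3→2 (via fail)
i=39 'e': node 2→3  → match P1@[38:39]

All matches (sorted): [[1,0],[2,4],[7,0],[8,2],[8,4],[10,0],[11,2],[11,4],[18,0],[19,0],[20,4],[22,0],[24,0],[25,2],[25,4],[28,0],[29,2],[29,4],[34,3],[37,1],[39,1]]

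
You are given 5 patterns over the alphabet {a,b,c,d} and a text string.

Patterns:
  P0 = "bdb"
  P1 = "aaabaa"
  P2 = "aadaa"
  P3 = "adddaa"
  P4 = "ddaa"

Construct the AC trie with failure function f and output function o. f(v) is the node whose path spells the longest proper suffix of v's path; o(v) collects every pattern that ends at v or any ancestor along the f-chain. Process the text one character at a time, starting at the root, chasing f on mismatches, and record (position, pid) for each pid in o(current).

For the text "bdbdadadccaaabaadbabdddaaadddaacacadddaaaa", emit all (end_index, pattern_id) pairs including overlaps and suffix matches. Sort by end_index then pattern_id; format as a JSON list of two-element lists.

Build:
Trie (insert patterns):
  n0 'ε': a→4 b→1 d→18
  n1 'b': d→2
  n2 'bd': b→3
  n3 'bdb': ·  ←P0
  n4 'a': a→5 d→13
  n5 'aa': a→6 d→10
  n6 'aaa': b→7
  n7 'aaab': a→8
  n8 'aaaba': a→9
  n9 'aaabaa': ·  ←P1
  n10 'aad': a→11
  n11 'aada': a→12
  n12 'aadaa': ·  ←P2
  n13 'ad': d→14
  n14 'add': d→15
  n15 'addd': a→16
  n16 'addda': a→17
  n17 'adddaa': ·  ←P3
  n18 'd': d→19
  n19 'dd': a→20
  n20 'dda': a→21
  n21 'ddaa': ·  ←P4

BFS fail/out derivation:
  fail(1) 'b': from fail(0)=0 chase 'b': 0 ⇒ 0;  out=∅∪out(0)=∅
  fail(4) 'a': from fail(0)=0 chase 'a': 0 ⇒ 0;  out=∅∪out(0)=∅
  fail(18) 'd': from fail(0)=0 chase 'd': 0 ⇒ 0;  out=∅∪out(0)=∅
  fail(2) 'bd': from fail(1)=0 chase 'd': 0 ⇒ 18;  out=∅∪out(18)=∅
  fail(5) 'aa': from fail(4)=0 chase 'a': 0 ⇒ 4;  out=∅∪out(4)=∅
  fail(13) 'ad': from fail(4)=0 chase 'd': 0 ⇒ 18;  out=∅∪out(18)=∅
  fail(19) 'dd': from fail(18)=0 chase 'd': 0 ⇒ 18;  out=∅∪out(18)=∅
  fail(3) 'bdb': from fail(2)=18 chase 'b': 18→0 ⇒ 1;  out={0}∪out(1)={0}
  fail(6) 'aaa': from fail(5)=4 chase 'a': 4 ⇒ 5;  out=∅∪out(5)=∅
  fail(10) 'aad': from fail(5)=4 chase 'd': 4 ⇒ 13;  out=∅∪out(13)=∅
  fail(14) 'add': from fail(13)=18 chase 'd': 18 ⇒ 19;  out=∅∪out(19)=∅
  fail(20) 'dda': from fail(19)=18 chase 'a': 18→0 ⇒ 4;  out=∅∪out(4)=∅
  fail(7) 'aaab': from fail(6)=5 chase 'b': 5→4→0 ⇒ 1;  out=∅∪out(1)=∅
  fail(11) 'aada': from fail(10)=13 chase 'a': 13→18→0 ⇒ 4;  out=∅∪out(4)=∅
  fail(15) 'addd': from fail(14)=19 chase 'd': 19→18 ⇒ 19;  out=∅∪out(19)=∅
  fail(21) 'ddaa': from fail(20)=4 chase 'a': 4 ⇒ 5;  out={4}∪out(5)={4}
  fail(8) 'aaaba': from fail(7)=1 chase 'a': 1→0 ⇒ 4;  out=∅∪out(4)=∅
  fail(12) 'aadaa': from fail(11)=4 chase 'a': 4 ⇒ 5;  out={2}∪out(5)={2}
  fail(16) 'addda': from fail(15)=19 chase 'a': 19 ⇒ 20;  out=∅∪out(20)=∅
  fail(9) 'aaabaa': from fail(8)=4 chase 'a': 4 ⇒ 5;  out={1}∪out(5)={1}
  fail(17) 'adddaa': from fail(16)=20 chase 'a': 20 ⇒ 21;  out={3}∪out(21)={3,4}

Text stream:
pos 0 'b': at 1
pos 1 'd': at 2
pos 2 'b': at 3  ** P0@[0:2]
pos 3 'd': at 2 (fail-walked)
pos 4 'a': at 4 (fail-walked)
pos 5 'd': at 13
pos 6 'a': at 4 (fail-walked)
pos 7 'd': at 13
pos 8 'c': at 0 (fail-walked)
pos 9 'c': at 0
pos 10 'a': at 4
pos 11 'a': at 5
pos 12 'a': at 6
pos 13 'b': at 7
pos 14 'a': at 8
pos 15 'a': at 9  ** P1@[10:15]
pos 16 'd': at 10 (fail-walked)
pos 17 'b': at 1 (fail-walked)
pos 18 'a': at 4 (fail-walked)
pos 19 'b': at 1 (fail-walked)
pos 20 'd': at 2
pos 21 'd': at 19 (fail-walked)
pos 22 'd': at 19 (fail-walked)
pos 23 'a': at 20
pos 24 'a': at 21  ** P4@[21:24]
pos 25 'a': at 6 (fail-walked)
pos 26 'd': at 10 (fail-walked)
pos 27 'd': at 14 (fail-walked)
pos 28 'd': at 15
pos 29 'a': at 16
pos 30 'a': at 17  ** P3@[25:30],P4@[27:30]
pos 31 'c': at 0 (fail-walked)
pos 32 'a': at 4
pos 33 'c': at 0 (fail-walked)
pos 34 'a': at 4
pos 35 'd': at 13
pos 36 'd': at 14
pos 37 'd': at 15
pos 38 'a': at 16
pos 39 'a': at 17  ** P3@[34:39],P4@[36:39]
pos 40 'a': at 6 (fail-walked)
pos 41 'a': at 6 (fail-walked)

Matches: [[2,0],[15,1],[24,4],[30,3],[30,4],[39,3],[39,4]]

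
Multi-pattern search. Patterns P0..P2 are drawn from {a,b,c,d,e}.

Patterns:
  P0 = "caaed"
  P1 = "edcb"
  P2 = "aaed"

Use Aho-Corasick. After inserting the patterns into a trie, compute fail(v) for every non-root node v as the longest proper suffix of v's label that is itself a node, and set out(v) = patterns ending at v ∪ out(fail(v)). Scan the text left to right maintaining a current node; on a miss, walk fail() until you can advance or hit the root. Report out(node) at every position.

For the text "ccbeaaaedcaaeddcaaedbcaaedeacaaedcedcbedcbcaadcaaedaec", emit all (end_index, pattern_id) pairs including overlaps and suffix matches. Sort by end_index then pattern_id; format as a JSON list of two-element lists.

Build automaton:
Trie nodes:
  0='ε' goto a→10 c→1 e→6
  1='c' goto a→2
  2='ca' goto a→3
  3='caa' goto e→4
  4='caae' goto d→5
  5='caaed' goto ·  [P0 ends]
  6='e' goto d→7
  7='ed' goto c→8
  8='edc' goto b→9
  9='edcb' goto ·  [P1 ends]
  10='a' goto a→11
  11='aa' goto e→12
  12='aae' goto d→13
  13='aaed' goto ·  [P2 ends]

Failure links (BFS by depth):
  fail(1) 'c': from fail(0)=0 chase 'c': 0 ⇒ 0;  out=∅∪out(0)=∅
  fail(6) 'e': from fail(0)=0 chase 'e': 0 ⇒ 0;  out=∅∪out(0)=∅
  fail(10) 'a': from fail(0)=0 chase 'a': 0 ⇒ 0;  out=∅∪out(0)=∅
  fail(2) 'ca': from fail(1)=0 chase 'a': 0 ⇒ 10;  out=∅∪out(10)=∅
  fail(7) 'ed': from fail(6)=0 chase 'd': 0 ⇒ 0;  out=∅∪out(0)=∅
  fail(11) 'aa': from fail(10)=0 chase 'a': 0 ⇒ 10;  out=∅∪out(10)=∅
  fail(3) 'caa': from fail(2)=10 chase 'a': 10 ⇒ 11;  out=∅∪out(11)=∅
  fail(8) 'edc': from fail(7)=0 chase 'c': 0 ⇒ 1;  out=∅∪out(1)=∅
  fail(12) 'aae': from fail(11)=10 chase 'e': 10→0 ⇒ 6;  out=∅∪out(6)=∅
  fail(4) 'caae': from fail(3)=11 chase 'e': 11 ⇒ 12;  out=∅∪out(12)=∅
  fail(9) 'edcb': from fail(8)=1 chase 'b': 1→0 ⇒ 0;  out={1}∪out(0)={1}
  fail(13) 'aaed': from fail(12)=6 chase 'd': 6 ⇒ 7;  out={2}∪out(7)={2}
  fail(5) 'caaed': from fail(4)=12 chase 'd': 12 ⇒ 13;  out={0}∪out(13)={0,2}

Run:
i=0 'c': node 0→1
i=1 'c': node 1→1 (via fail)
i=2 'b': node 1→0 (via fail)
i=3 'e': node 0→6
i=4 'a': node 6→10 (via fail)
i=5 'a': node 10→11
i=6 'a': node 11→11 (via fail)
i=7 'e': node 11→12
i=8 'd': node 12→13  → match P2@[5:8]
i=9 'c': node 13→8 (via fail)
i=10 'a': node 8→2 (via fail)
i=11 'a': node 2→3
i=12 'e': node 3→4
i=13 'd': node 4→5  → match P0@[9:13],P2@[10:13]
i=14 'd': node 5→0 (via fail)
i=15 'c': node 0→1
i=16 'a': node 1→2
i=17 'a': node 2→3
i=18 'e': node 3→4
i=19 'd': node 4→5  → match P0@[15:19],P2@[16:19]
i=20 'b': node 5→0 (via fail)
i=21 'c': node 0→1
i=22 'a': node 1→2
i=23 'a': node 2→3
i=24 'e': node 3→4
i=25 'd': node 4→5  → match P0@[21:25],P2@[22:25]
i=26 'e': node 5→6 (via fail)
i=27 'a': node 6→10 (via fail)
i=28 'c': node 10→1 (via fail)
i=29 'a': node 1→2
i=30 'a': node 2→3
i=31 'e': node 3→4
i=32 'd': node 4→5  → match P0@[28:32],P2@[29:32]
i=33 'c': node 5→8 (via fail)
i=34 'e': node 8→6 (via fail)
i=35 'd': node 6→7
i=36 'c': node 7→8
i=37 'b': node 8→9  → match P1@[34:37]
i=38 'e': node 9→6 (via fail)
i=39 'd': node 6→7
i=40 'c': node 7→8
i=41 'b': node 8→9  → match P1@[38:41]
i=42 'c': node 9→1 (via fail)
i=43 'a': node 1→2
i=44 'a': node 2→3
i=45 'd': node 3→0 (via fail)
i=46 'c': node 0→1
i=47 'a': node 1→2
i=48 'a': node 2→3
i=49 'e': node 3→4
i=50 'd': node 4→5  → match P0@[46:50],P2@[47:50]
i=51 'a': node 5→10 (via fail)
i=52 'e': node 10→6 (via fail)
i=53 'c': node 6→1 (via fail)

Result: [[8,2],[13,0],[13,2],[19,0],[19,2],[25,0],[25,2],[32,0],[32,2],[37,1],[41,1],[50,0],[50,2]]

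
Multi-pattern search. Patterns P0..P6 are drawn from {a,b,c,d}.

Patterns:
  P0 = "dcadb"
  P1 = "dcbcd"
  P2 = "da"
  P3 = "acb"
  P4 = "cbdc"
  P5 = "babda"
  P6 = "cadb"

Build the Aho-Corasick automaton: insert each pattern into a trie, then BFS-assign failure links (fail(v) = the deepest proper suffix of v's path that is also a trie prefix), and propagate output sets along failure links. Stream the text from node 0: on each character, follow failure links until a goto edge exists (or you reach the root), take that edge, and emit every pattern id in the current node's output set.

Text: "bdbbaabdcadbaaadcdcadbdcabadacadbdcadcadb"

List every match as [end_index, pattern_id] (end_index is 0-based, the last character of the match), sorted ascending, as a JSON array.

Construct AC machine:
Trie (insert patterns):
  0='ε' goto a→10 b→17 c→13 d→1
  1='d' goto a→9 c→2
  2='dc' goto a→3 b→6
  3='dca' goto d→4
  4='dcad' goto b→5
  5='dcadb' goto ·  ←P0
  6='dcb' goto c→7
  7='dcbc' goto d→8
  8='dcbcd' goto ·  ←P1
  9='da' goto ·  ←P2
  10='a' goto c→11
  11='ac' goto b→12
  12='acb' goto ·  ←P3
  13='c' goto a→22 b→14
  14='cb' goto d→15
  15='cbd' goto c→16
  16='cbdc' goto ·  ←P4
  17='b' goto a→18
  18='ba' goto b→19
  19='bab' goto d→20
  20='babd' goto a→21
  21='babda' goto ·  ←P5
  22='ca' goto d→23
  23='cad' goto b→24
  24='cadb' goto ·  ←P6

BFS fail/out derivation:
  n1('d'): parent n0 fail=0; on 'd' 0 → fail=0;  out ∅∪∅=∅
  n10('a'): parent n0 fail=0; on 'a' 0 → fail=0;  out ∅∪∅=∅
  n13('c'): parent n0 fail=0; on 'c' 0 → fail=0;  out ∅∪∅=∅
  n17('b'): parent n0 fail=0; on 'b' 0 → fail=0;  out ∅∪∅=∅
  n2('dc'): parent n1 fail=0; on 'c' 0 → fail=13;  out ∅∪∅=∅
  n9('da'): parent n1 fail=0; on 'a' 0 → fail=10;  out {2}∪∅={2}
  n11('ac'): parent n10 fail=0; on 'c' 0 → fail=13;  out ∅∪∅=∅
  n14('cb'): parent n13 fail=0; on 'b' 0 → fail=17;  out ∅∪∅=∅
  n18('ba'): parent n17 fail=0; on 'a' 0 → fail=10;  out ∅∪∅=∅
  n22('ca'): parent n13 fail=0; on 'a' 0 → fail=10;  out ∅∪∅=∅
  n3('dca'): parent n2 fail=13; on 'a' 13 → fail=22;  out ∅∪∅=∅
  n6('dcb'): parent n2 fail=13; on 'b' 13 → fail=14;  out ∅∪∅=∅
  n12('acb'): parent n11 fail=13; on 'b' 13 → fail=14;  out {3}∪∅={3}
  n15('cbd'): parent n14 fail=17; on 'd' 17→0 → fail=1;  out ∅∪∅=∅
  n19('bab'): parent n18 fail=10; on 'b' 10→0 → fail=17;  out ∅∪∅=∅
  n23('cad'): parent n22 fail=10; on 'd' 10→0 → fail=1;  out ∅∪∅=∅
  n4('dcad'): parent n3 fail=22; on 'd' 22 → fail=23;  out ∅∪∅=∅
  n7('dcbc'): parent n6 fail=14; on 'c' 14→17→0 → fail=13;  out ∅∪∅=∅
  n16('cbdc'): parent n15 fail=1; on 'c' 1 → fail=2;  out {4}∪∅={4}
  n20('babd'): parent n19 fail=17; on 'd' 17→0 → fail=1;  out ∅∪∅=∅
  n24('cadb'): parent n23 fail=1; on 'b' 1→0 → fail=17;  out {6}∪∅={6}
  n5('dcadb'): parent n4 fail=23; on 'b' 23 → fail=24;  out {0}∪{6}={0,6}
  n8('dcbcd'): parent n7 fail=13; on 'd' 13→0 → fail=1;  out {1}∪∅={1}
  n21('babda'): parent n20 fail=1; on 'a' 1 → fail=9;  out {5}∪{2}={2,5}

Text stream:
pos 0 'b': at 17
pos 1 'd': at 1 (fail-walked)
pos 2 'b': at 17 (fail-walked)
pos 3 'b': at 17 (fail-walked)
pos 4 'a': at 18
pos 5 'a': at 10 (fail-walked)
pos 6 'b': at 17 (fail-walked)
pos 7 'd': at 1 (fail-walked)
pos 8 'c': at 2
pos 9 'a': at 3
pos 10 'd': at 4
pos 11 'b': at 5  emit P0@[7:11],P6@[8:11]
pos 12 'a': at 18 (fail-walked)
pos 13 'a': at 10 (fail-walked)
pos 14 'a': at 10 (fail-walked)
pos 15 'd': at 1 (fail-walked)
pos 16 'c': at 2
pos 17 'd': at 1 (fail-walked)
pos 18 'c': at 2
pos 19 'a': at 3
pos 20 'd': at 4
pos 21 'b': at 5  emit P0@[17:21],P6@[18:21]
pos 22 'd': at 1 (fail-walked)
pos 23 'c': at 2
pos 24 'a': at 3
pos 25 'b': at 17 (fail-walked)
pos 26 'a': at 18
pos 27 'd': at 1 (fail-walked)
pos 28 'a': at 9  emit P2@[27:28]
pos 29 'c': at 11 (fail-walked)
pos 30 'a': at 22 (fail-walked)
pos 31 'd': at 23
pos 32 'b': at 24  emit P6@[29:32]
pos 33 'd': at 1 (fail-walked)
pos 34 'c': at 2
pos 35 'a': at 3
pos 36 'd': at 4
pos 37 'c': at 2 (fail-walked)
pos 38 'a': at 3
pos 39 'd': at 4
pos 40 'b': at 5  emit P0@[36:40],P6@[37:40]

Result: [[11,0],[11,6],[21,0],[21,6],[28,2],[32,6],[40,0],[40,6]]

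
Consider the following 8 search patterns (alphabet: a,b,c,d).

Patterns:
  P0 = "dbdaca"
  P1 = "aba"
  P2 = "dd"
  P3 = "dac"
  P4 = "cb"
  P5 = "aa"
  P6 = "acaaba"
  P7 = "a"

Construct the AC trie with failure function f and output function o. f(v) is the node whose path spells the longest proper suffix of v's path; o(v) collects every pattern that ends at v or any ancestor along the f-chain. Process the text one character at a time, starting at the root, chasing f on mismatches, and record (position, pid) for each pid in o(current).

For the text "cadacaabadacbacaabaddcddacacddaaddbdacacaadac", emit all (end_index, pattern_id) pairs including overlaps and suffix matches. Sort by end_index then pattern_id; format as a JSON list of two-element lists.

Build automaton:
Trie (insert patterns):
  0='ε' goto a→7 c→13 d→1
  1='d' goto a→11 b→2 d→10
  2='db' goto d→3
  3='dbd' goto a→4
  4='dbda' goto c→5
  5='dbdac' goto a→6
  6='dbdaca' goto ·  [P0 ends]
  7='a' goto a→15 b→8 c→16  [P7 ends]
  8='ab' goto a→9
  9='aba' goto ·  [P1 ends]
  10='dd' goto ·  [P2 ends]
  11='da' goto c→12
  12='dac' goto ·  [P3 ends]
  13='c' goto b→14
  14='cb' goto ·  [P4 ends]
  15='aa' goto ·  [P5 ends]
  16='ac' goto a→17
  17='aca' goto a→18
  18='acaa' goto b→19
  19='acaab' goto a→20
  20='acaaba' goto ·  [P6 ends]

BFS fail/out derivation:
  fail(1) 'd': from fail(0)=0 chase 'd': 0 ⇒ 0;  out=∅∪out(0)=∅
  fail(7) 'a': from fail(0)=0 chase 'a': 0 ⇒ 0;  out={7}∪out(0)={7}
  fail(13) 'c': from fail(0)=0 chase 'c': 0 ⇒ 0;  out=∅∪out(0)=∅
  fail(2) 'db': from fail(1)=0 chase 'b': 0 ⇒ 0;  out=∅∪out(0)=∅
  fail(8) 'ab': from fail(7)=0 chase 'b': 0 ⇒ 0;  out=∅∪out(0)=∅
  fail(10) 'dd': from fail(1)=0 chase 'd': 0 ⇒ 1;  out={2}∪out(1)={2}
  fail(11) 'da': from fail(1)=0 chase 'a': 0 ⇒ 7;  out=∅∪out(7)={7}
  fail(14) 'cb': from fail(13)=0 chase 'b': 0 ⇒ 0;  out={4}∪out(0)={4}
  fail(15) 'aa': from fail(7)=0 chase 'a': 0 ⇒ 7;  out={5}∪out(7)={5,7}
  fail(16) 'ac': from fail(7)=0 chase 'c': 0 ⇒ 13;  out=∅∪out(13)=∅
  fail(3) 'dbd': from fail(2)=0 chase 'd': 0 ⇒ 1;  out=∅∪out(1)=∅
  fail(9) 'aba': from fail(8)=0 chase 'a': 0 ⇒ 7;  out={1}∪out(7)={1,7}
  fail(12) 'dac': from fail(11)=7 chase 'c': 7 ⇒ 16;  out={3}∪out(16)={3}
  fail(17) 'aca': from fail(16)=13 chase 'a': 13→0 ⇒ 7;  out=∅∪out(7)={7}
  fail(4) 'dbda': from fail(3)=1 chase 'a': 1 ⇒ 11;  out=∅∪out(11)={7}
  fail(18) 'acaa': from fail(17)=7 chase 'a': 7 ⇒ 15;  out=∅∪out(15)={5,7}
  fail(5) 'dbdac': from fail(4)=11 chase 'c': 11 ⇒ 12;  out=∅∪out(12)={3}
  fail(19) 'acaab': from fail(18)=15 chase 'b': 15→7 ⇒ 8;  out=∅∪out(8)=∅
  fail(6) 'dbdaca': from fail(5)=12 chase 'a': 12→16 ⇒ 17;  out={0}∪out(17)={0,7}
  fail(20) 'acaaba': from fail(19)=8 chase 'a': 8 ⇒ 9;  out={6}∪out(9)={1,6,7}

Text stream:
[0] read 'c'  n0⇒n13
[1] read 'a'  n13⇒n7 (fail-walked)  emit P7@[1:1]
[2] read 'd'  n7⇒n1 (fail-walked)
[3] read 'a'  n1⇒n11  emit P7@[3:3]
[4] read 'c'  n11⇒n12  emit P3@[2:4]
[5] read 'a'  n12⇒n17 (fail-walked)  emit P7@[5:5]
[6] read 'a'  n17⇒n18  emit P5@[5:6],P7@[6:6]
[7] read 'b'  n18⇒n19
[8] read 'a'  n19⇒n20  emit P1@[6:8],P6@[3:8],P7@[8:8]
[9] read 'd'  n20⇒n1 (fail-walked)
[10] read 'a'  n1⇒n11  emit P7@[10:10]
[11] read 'c'  n11⇒n12  emit P3@[9:11]
[12] read 'b'  n12⇒n14 (fail-walked)  emit P4@[11:12]
[13] read 'a'  n14⇒n7 (fail-walked)  emit P7@[13:13]
[14] read 'c'  n7⇒n16
[15] read 'a'  n16⇒n17  emit P7@[15:15]
[16] read 'a'  n17⇒n18  emit P5@[15:16],P7@[16:16]
[17] read 'b'  n18⇒n19
[18] read 'a'  n19⇒n20  emit P1@[16:18],P6@[13:18],P7@[18:18]
[19] read 'd'  n20⇒n1 (fail-walked)
[20] read 'd'  n1⇒n10  emit P2@[19:20]
[21] read 'c'  n10⇒n13 (fail-walked)
[22] read 'd'  n13⇒n1 (fail-walked)
[23] read 'd'  n1⇒n10  emit P2@[22:23]
[24] read 'a'  n10⇒n11 (fail-walked)  emit P7@[24:24]
[25] read 'c'  n11⇒n12  emit P3@[23:25]
[26] read 'a'  n12⇒n17 (fail-walked)  emit P7@[26:26]
[27] read 'c'  n17⇒n16 (fail-walked)
[28] read 'd'  n16⇒n1 (fail-walked)
[29] read 'd'  n1⇒n10  emit P2@[28:29]
[30] read 'a'  n10⇒n11 (fail-walked)  emit P7@[30:30]
[31] read 'a'  n11⇒n15 (fail-walked)  emit P5@[30:31],P7@[31:31]
[32] read 'd'  n15⇒n1 (fail-walked)
[33] read 'd'  n1⇒n10  emit P2@[32:33]
[34] read 'b'  n10⇒n2 (fail-walked)
[35] read 'd'  n2⇒n3
[36] read 'a'  n3⇒n4  emit P7@[36:36]
[37] read 'c'  n4⇒n5  emit P3@[35:37]
[38] read 'a'  n5⇒n6  emit P0@[33:38],P7@[38:38]
[39] read 'c'  n6⇒n16 (fail-walked)
[40] read 'a'  n16⇒n17  emit P7@[40:40]
[41] read 'a'  n17⇒n18  emit P5@[40:41],P7@[41:41]
[42] read 'd'  n18⇒n1 (fail-walked)
[43] read 'a'  n1⇒n11  emit P7@[43:43]
[44] read 'c'  n11⇒n12  emit P3@[42:44]

Result: [[1,7],[3,7],[4,3],[5,7],[6,5],[6,7],[8,1],[8,6],[8,7],[10,7],[11,3],[12,4],[13,7],[15,7],[16,5],[16,7],[18,1],[18,6],[18,7],[20,2],[23,2],[24,7],[25,3],[26,7],[29,2],[30,7],[31,5],[31,7],[33,2],[36,7],[37,3],[38,0],[38,7],[40,7],[41,5],[41,7],[43,7],[44,3]]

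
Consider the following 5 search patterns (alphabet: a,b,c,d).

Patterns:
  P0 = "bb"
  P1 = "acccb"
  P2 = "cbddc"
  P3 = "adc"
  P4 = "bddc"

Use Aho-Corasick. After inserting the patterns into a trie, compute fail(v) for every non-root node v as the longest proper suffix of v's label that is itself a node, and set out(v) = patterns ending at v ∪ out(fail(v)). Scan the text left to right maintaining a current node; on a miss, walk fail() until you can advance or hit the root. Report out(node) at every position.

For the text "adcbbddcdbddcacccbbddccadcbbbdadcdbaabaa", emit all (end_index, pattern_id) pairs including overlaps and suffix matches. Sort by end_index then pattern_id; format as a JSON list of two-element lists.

Build:
Trie (insert patterns):
  n0 'ε': a→3 b→1 c→8
  n1 'b': b→2 d→15
  n2 'bb': ·  [P0 ends]
  n3 'a': c→4 d→13
  n4 'ac': c→5
  n5 'acc': c→6
  n6 'accc': b→7
  n7 'acccb': ·  [P1 ends]
  n8 'c': b→9
  n9 'cb': d→10
  n10 'cbd': d→11
  n11 'cbdd': c→12
  n12 'cbddc': ·  [P2 ends]
  n13 'ad': c→14
  n14 'adc': ·  [P3 ends]
  n15 'bd': d→16
  n16 'bdd': c→17
  n17 'bddc': ·  [P4 ends]

BFS fail/out derivation:
  fail(1) 'b': from fail(0)=0 chase 'b': 0 ⇒ 0;  out=∅∪out(0)=∅
  fail(3) 'a': from fail(0)=0 chase 'a': 0 ⇒ 0;  out=∅∪out(0)=∅
  fail(8) 'c': from fail(0)=0 chase 'c': 0 ⇒ 0;  out=∅∪out(0)=∅
  fail(2) 'bb': from fail(1)=0 chase 'b': 0 ⇒ 1;  out={0}∪out(1)={0}
  fail(4) 'ac': from fail(3)=0 chase 'c': 0 ⇒ 8;  out=∅∪out(8)=∅
  fail(9) 'cb': from fail(8)=0 chase 'b': 0 ⇒ 1;  out=∅∪out(1)=∅
  fail(13) 'ad': from fail(3)=0 chase 'd': 0 ⇒ 0;  out=∅∪out(0)=∅
  fail(15) 'bd': from fail(1)=0 chase 'd': 0 ⇒ 0;  out=∅∪out(0)=∅
  fail(5) 'acc': from fail(4)=8 chase 'c': 8→0 ⇒ 8;  out=∅∪out(8)=∅
  fail(10) 'cbd': from fail(9)=1 chase 'd': 1 ⇒ 15;  out=∅∪out(15)=∅
  fail(14) 'adc': from fail(13)=0 chase 'c': 0 ⇒ 8;  out={3}∪out(8)={3}
  fail(16) 'bdd': from fail(15)=0 chase 'd': 0 ⇒ 0;  out=∅∪out(0)=∅
  fail(6) 'accc': from fail(5)=8 chase 'c': 8→0 ⇒ 8;  out=∅∪out(8)=∅
  fail(11) 'cbdd': from fail(10)=15 chase 'd': 15 ⇒ 16;  out=∅∪out(16)=∅
  fail(17) 'bddc': from fail(16)=0 chase 'c': 0 ⇒ 8;  out={4}∪out(8)={4}
  fail(7) 'acccb': from fail(6)=8 chase 'b': 8 ⇒ 9;  out={1}∪out(9)={1}
  fail(12) 'cbddc': from fail(11)=16 chase 'c': 16 ⇒ 17;  out={2}∪out(17)={2,4}

Scan:
i=0 'a': node 0→3
i=1 'd': node 3→13
i=2 'c': node 13→14  → match P3@[0:2]
i=3 'b': node 14→9 (via fail)
i=4 'b': node 9→2 (via fail)  → match P0@[3:4]
i=5 'd': node 2→15 (via fail)
i=6 'd': node 15→16
i=7 'c': node 16→17  → match P4@[4:7]
i=8 'd': node 17→0 (via fail)
i=9 'b': node 0→1
i=10 'd': node 1→15
i=11 'd': node 15→16
i=12 'c': node 16→17  → match P4@[9:12]
i=13 'a': node 17→3 (via fail)
i=14 'c': node 3→4
i=15 'c': node 4→5
i=16 'c': node 5→6
i=17 'b': node 6→7  → match P1@[13:17]
i=18 'b': node 7→2 (via fail)  → match P0@[17:18]
i=19 'd': node 2→15 (via fail)
i=20 'd': node 15→16
i=21 'c': node 16→17  → match P4@[18:21]
i=22 'c': node 17→8 (via fail)
i=23 'a': node 8→3 (via fail)
i=24 'd': node 3→13
i=25 'c': node 13→14  → match P3@[23:25]
i=26 'b': node 14→9 (via fail)
i=27 'b': node 9→2 (via fail)  → match P0@[26:27]
i=28 'b': node 2→2 (via fail)  → match P0@[27:28]
i=29 'd': node 2→15 (via fail)
i=30 'a': node 15→3 (via fail)
i=31 'd': node 3→13
i=32 'c': node 13→14  → match P3@[30:32]
i=33 'd': node 14→0 (via fail)
i=34 'b': node 0→1
i=35 'a': node 1→3 (via fail)
i=36 'a': node 3→3 (via fail)
i=37 'b': node 3→1 (via fail)
i=38 'a': node 1→3 (via fail)
i=39 'a': node 3→3 (via fail)

All matches (sorted): [[2,3],[4,0],[7,4],[12,4],[17,1],[18,0],[21,4],[25,3],[27,0],[28,0],[32,3]]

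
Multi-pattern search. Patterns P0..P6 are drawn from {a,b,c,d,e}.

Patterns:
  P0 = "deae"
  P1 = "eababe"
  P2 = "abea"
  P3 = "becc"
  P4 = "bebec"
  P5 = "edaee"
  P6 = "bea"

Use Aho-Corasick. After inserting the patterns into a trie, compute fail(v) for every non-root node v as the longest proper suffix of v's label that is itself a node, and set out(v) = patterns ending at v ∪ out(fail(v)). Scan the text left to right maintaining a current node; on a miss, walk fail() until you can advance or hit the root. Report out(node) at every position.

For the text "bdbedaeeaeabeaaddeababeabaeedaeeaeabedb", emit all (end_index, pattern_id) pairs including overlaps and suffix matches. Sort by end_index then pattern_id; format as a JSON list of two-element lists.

Build:
Trie (insert patterns):
  0='ε' goto a→11 b→15 d→1 e→5
  1='d' goto e→2
  2='de' goto a→3
  3='dea' goto e→4
  4='deae' goto ·  [P0 ends]
  5='e' goto a→6 d→22
  6='ea' goto b→7
  7='eab' goto a→8
  8='eaba' goto b→9
  9='eabab' goto e→10
  10='eababe' goto ·  [P1 ends]
  11='a' goto b→12
  12='ab' goto e→13
  13='abe' goto a→14
  14='abea' goto ·  [P2 ends]
  15='b' goto e→16
  16='be' goto a→26 b→19 c→17
  17='bec' goto c→18
  18='becc' goto ·  [P3 ends]
  19='beb' goto e→20
  20='bebe' goto c→21
  21='bebec' goto ·  [P4 ends]
  22='ed' goto a→23
  23='eda' goto e→24
  24='edae' goto e→25
  25='edaee' goto ·  [P5 ends]
  26='bea' goto ·  [P6 ends]

Failure links (BFS by depth):
  fail(1) 'd': from fail(0)=0 chase 'd': 0 ⇒ 0;  out=∅∪out(0)=∅
  fail(5) 'e': from fail(0)=0 chase 'e': 0 ⇒ 0;  out=∅∪out(0)=∅
  fail(11) 'a': from fail(0)=0 chase 'a': 0 ⇒ 0;  out=∅∪out(0)=∅
  fail(15) 'b': from fail(0)=0 chase 'b': 0 ⇒ 0;  out=∅∪out(0)=∅
  fail(2) 'de': from fail(1)=0 chase 'e': 0 ⇒ 5;  out=∅∪out(5)=∅
  fail(6) 'ea': from fail(5)=0 chase 'a': 0 ⇒ 11;  out=∅∪out(11)=∅
  fail(12) 'ab': from fail(11)=0 chase 'b': 0 ⇒ 15;  out=∅∪out(15)=∅
  fail(16) 'be': from fail(15)=0 chase 'e': 0 ⇒ 5;  out=∅∪out(5)=∅
  fail(22) 'ed': from fail(5)=0 chase 'd': 0 ⇒ 1;  out=∅∪out(1)=∅
  fail(3) 'dea': from fail(2)=5 chase 'a': 5 ⇒ 6;  out=∅∪out(6)=∅
  fail(7) 'eab': from fail(6)=11 chase 'b': 11 ⇒ 12;  out=∅∪out(12)=∅
  fail(13) 'abe': from fail(12)=15 chase 'e': 15 ⇒ 16;  out=∅∪out(16)=∅
  fail(17) 'bec': from fail(16)=5 chase 'c': 5→0 ⇒ 0;  out=∅∪out(0)=∅
  fail(19) 'beb': from fail(16)=5 chase 'b': 5→0 ⇒ 15;  out=∅∪out(15)=∅
  fail(23) 'eda': from fail(22)=1 chase 'a': 1→0 ⇒ 11;  out=∅∪out(11)=∅
  fail(26) 'bea': from fail(16)=5 chase 'a': 5 ⇒ 6;  out={6}∪out(6)={6}
  fail(4) 'deae': from fail(3)=6 chase 'e': 6→11→0 ⇒ 5;  out={0}∪out(5)={0}
  fail(8) 'eaba': from fail(7)=12 chase 'a': 12→15→0 ⇒ 11;  out=∅∪out(11)=∅
  fail(14) 'abea': from fail(13)=16 chase 'a': 16 ⇒ 26;  out={2}∪out(26)={2,6}
  fail(18) 'becc': from fail(17)=0 chase 'c': 0 ⇒ 0;  out={3}∪out(0)={3}
  fail(20) 'bebe': from fail(19)=15 chase 'e': 15 ⇒ 16;  out=∅∪out(16)=∅
  fail(24) 'edae': from fail(23)=11 chase 'e': 11→0 ⇒ 5;  out=∅∪out(5)=∅
  fail(9) 'eabab': from fail(8)=11 chase 'b': 11 ⇒ 12;  out=∅∪out(12)=∅
  fail(21) 'bebec': from fail(20)=16 chase 'c': 16 ⇒ 17;  out={4}∪out(17)={4}
  fail(25) 'edaee': from fail(24)=5 chase 'e': 5→0 ⇒ 5;  out={5}∪out(5)={5}
  fail(10) 'eababe': from fail(9)=12 chase 'e': 12 ⇒ 13;  out={1}∪out(13)={1}

Run:
i=0 'b': node 0→15
i=1 'd': node 15→1 (via fail)
i=2 'b': node 1→15 (via fail)
i=3 'e': node 15→16
i=4 'd': node 16→22 (via fail)
i=5 'a': node 22→23
i=6 'e': node 23→24
i=7 'e': node 24→25  emit P5@[3:7]
i=8 'a': node 25→6 (via fail)
i=9 'e': node 6→5 (via fail)
i=10 'a': node 5→6
i=11 'b': node 6→7
i=12 'e': node 7→13 (via fail)
i=13 'a': node 13→14  emit P2@[10:13],P6@[11:13]
i=14 'a': node 14→11 (via fail)
i=15 'd': node 11→1 (via fail)
i=16 'd': node 1→1 (via fail)
i=17 'e': node 1→2
i=18 'a': node 2→3
i=19 'b': node 3→7 (via fail)
i=20 'a': node 7→8
i=21 'b': node 8→9
i=22 'e': node 9→10  emit P1@[17:22]
i=23 'a': node 10→14 (via fail)  emit P2@[20:23],P6@[21:23]
i=24 'b': node 14→7 (via fail)
i=25 'a': node 7→8
i=26 'e': node 8→5 (via fail)
i=27 'e': node 5→5 (via fail)
i=28 'd': node 5→22
i=29 'a': node 22→23
i=30 'e': node 23→24
i=31 'e': node 24→25  emit P5@[27:31]
i=32 'a': node 25→6 (via fail)
i=33 'e': node 6→5 (via fail)
i=34 'a': node 5→6
i=35 'b': node 6→7
i=36 'e': node 7→13 (via fail)
i=37 'd': node 13→22 (via fail)
i=38 'b': node 22→15 (via fail)

All matches (sorted): [[7,5],[13,2],[13,6],[22,1],[23,2],[23,6],[31,5]]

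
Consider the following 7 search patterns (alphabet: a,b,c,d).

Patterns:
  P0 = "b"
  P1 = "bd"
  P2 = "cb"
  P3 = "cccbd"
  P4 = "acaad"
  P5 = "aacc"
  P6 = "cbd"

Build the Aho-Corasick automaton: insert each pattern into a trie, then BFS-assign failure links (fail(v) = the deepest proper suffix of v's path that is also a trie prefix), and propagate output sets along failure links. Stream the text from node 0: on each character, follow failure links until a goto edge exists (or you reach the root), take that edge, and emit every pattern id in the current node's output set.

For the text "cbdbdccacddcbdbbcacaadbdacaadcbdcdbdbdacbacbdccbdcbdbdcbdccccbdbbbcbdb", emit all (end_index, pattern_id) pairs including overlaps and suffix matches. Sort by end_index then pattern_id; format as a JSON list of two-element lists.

Build automaton:
Trie nodes:
  0='ε' goto a→9 b→1 c→3
  1='b' goto d→2  [P0 ends]
  2='bd' goto ·  [P1 ends]
  3='c' goto b→4 c→5
  4='cb' goto d→17  [P2 ends]
  5='cc' goto c→6
  6='ccc' goto b→7
  7='cccb' goto d→8
  8='cccbd' goto ·  [P3 ends]
  9='a' goto a→14 c→10
  10='ac' goto a→11
  11='aca' goto a→12
  12='acaa' goto d→13
  13='acaad' goto ·  [P4 ends]
  14='aa' goto c→15
  15='aac' goto c→16
  16='aacc' goto ·  [P5 ends]
  17='cbd' goto ·  [P6 ends]

BFS fail/out derivation:
  fail(1) 'b': from fail(0)=0 chase 'b': 0 ⇒ 0;  out={0}∪out(0)={0}
  fail(3) 'c': from fail(0)=0 chase 'c': 0 ⇒ 0;  out=∅∪out(0)=∅
  fail(9) 'a': from fail(0)=0 chase 'a': 0 ⇒ 0;  out=∅∪out(0)=∅
  fail(2) 'bd': from fail(1)=0 chase 'd': 0 ⇒ 0;  out={1}∪out(0)={1}
  fail(4) 'cb': from fail(3)=0 chase 'b': 0 ⇒ 1;  out={2}∪out(1)={0,2}
  fail(5) 'cc': from fail(3)=0 chase 'c': 0 ⇒ 3;  out=∅∪out(3)=∅
  fail(10) 'ac': from fail(9)=0 chase 'c': 0 ⇒ 3;  out=∅∪out(3)=∅
  fail(14) 'aa': from fail(9)=0 chase 'a': 0 ⇒ 9;  out=∅∪out(9)=∅
  fail(6) 'ccc': from fail(5)=3 chase 'c': 3 ⇒ 5;  out=∅∪out(5)=∅
  fail(11) 'aca': from fail(10)=3 chase 'a': 3→0 ⇒ 9;  out=∅∪out(9)=∅
  fail(15) 'aac': from fail(14)=9 chase 'c': 9 ⇒ 10;  out=∅∪out(10)=∅
  fail(17) 'cbd': from fail(4)=1 chase 'd': 1 ⇒ 2;  out={6}∪out(2)={1,6}
  fail(7) 'cccb': from fail(6)=5 chase 'b': 5→3 ⇒ 4;  out=∅∪out(4)={0,2}
  fail(12) 'acaa': from fail(11)=9 chase 'a': 9 ⇒ 14;  out=∅∪out(14)=∅
  fail(16) 'aacc': from fail(15)=10 chase 'c': 10→3 ⇒ 5;  out={5}∪out(5)={5}
  fail(8) 'cccbd': from fail(7)=4 chase 'd': 4 ⇒ 17;  out={3}∪out(17)={1,3,6}
  fail(13) 'acaad': from fail(12)=14 chase 'd': 14→9→0 ⇒ 0;  out={4}∪out(0)={4}

Run:
i=0 'c': node 0→3
i=1 'b': node 3→4  → match P0@[1:1],P2@[0:1]
i=2 'd': node 4→17  → match P1@[1:2],P6@[0:2]
i=3 'b': node 17→1 ·f  → match P0@[3:3]
i=4 'd': node 1→2  → match P1@[3:4]
i=5 'c': node 2→3 ·f
i=6 'c': node 3→5
i=7 'a': node 5→9 ·f
i=8 'c': node 9→10
i=9 'd': node 10→0 ·f
i=10 'd': node 0→0
i=11 'c': node 0→3
i=12 'b': node 3→4  → match P0@[12:12],P2@[11:12]
i=13 'd': node 4→17  → match P1@[12:13],P6@[11:13]
i=14 'b': node 17→1 ·f  → match P0@[14:14]
i=15 'b': node 1→1 ·f  → match P0@[15:15]
i=16 'c': node 1→3 ·f
i=17 'a': node 3→9 ·f
i=18 'c': node 9→10
i=19 'a': node 10→11
i=20 'a': node 11→12
i=21 'd': node 12→13  → match P4@[17:21]
i=22 'b': node 13→1 ·f  → match P0@[22:22]
i=23 'd': node 1→2  → match P1@[22:23]
i=24 'a': node 2→9 ·f
i=25 'c': node 9→10
i=26 'a': node 10→11
i=27 'a': node 11→12
i=28 'd': node 12→13  → match P4@[24:28]
i=29 'c': node 13→3 ·f
i=30 'b': node 3→4  → match P0@[30:30],P2@[29:30]
i=31 'd': node 4→17  → match P1@[30:31],P6@[29:31]
i=32 'c': node 17→3 ·f
i=33 'd': node 3→0 ·f
i=34 'b': node 0→1  → match P0@[34:34]
i=35 'd': node 1→2  → match P1@[34:35]
i=36 'b': node 2→1 ·f  → match P0@[36:36]
i=37 'd': node 1→2  → match P1@[36:37]
i=38 'a': node 2→9 ·f
i=39 'c': node 9→10
i=40 'b': node 10→4 ·f  → match P0@[40:40],P2@[39:40]
i=41 'a': node 4→9 ·f
i=42 'c': node 9→10
i=43 'b': node 10→4 ·f  → match P0@[43:43],P2@[42:43]
i=44 'd': node 4→17  → match P1@[43:44],P6@[42:44]
i=45 'c': node 17→3 ·f
i=46 'c': node 3→5
i=47 'b': node 5→4 ·f  → match P0@[47:47],P2@[46:47]
i=48 'd': node 4→17  → match P1@[47:48],P6@[46:48]
i=49 'c': node 17→3 ·f
i=50 'b': node 3→4  → match P0@[50:50],P2@[49:50]
i=51 'd': node 4→17  → match P1@[50:51],P6@[49:51]
i=52 'b': node 17→1 ·f  → match P0@[52:52]
i=53 'd': node 1→2  → match P1@[52:53]
i=54 'c': node 2→3 ·f
i=55 'b': node 3→4  → match P0@[55:55],P2@[54:55]
i=56 'd': node 4→17  → match P1@[55:56],P6@[54:56]
i=57 'c': node 17→3 ·f
i=58 'c': node 3→5
i=59 'c': node 5→6
i=60 'c': node 6→6 ·f
i=61 'b': node 6→7  → match P0@[61:61],P2@[60:61]
i=62 'd': node 7→8  → match P1@[61:62],P3@[58:62],P6@[60:62]
i=63 'b': node 8→1 ·f  → match P0@[63:63]
i=64 'b': node 1→1 ·f  → match P0@[64:64]
i=65 'b': node 1→1 ·f  → match P0@[65:65]
i=66 'c': node 1→3 ·f
i=67 'b': node 3→4  → match P0@[67:67],P2@[66:67]
i=68 'd': node 4→17  → match P1@[67:68],P6@[66:68]
i=69 'b': node 17→1 ·f  → match P0@[69:69]

Matches: [[1,0],[1,2],[2,1],[2,6],[3,0],[4,1],[12,0],[12,2],[13,1],[13,6],[14,0],[15,0],[21,4],[22,0],[23,1],[28,4],[30,0],[30,2],[31,1],[31,6],[34,0],[35,1],[36,0],[37,1],[40,0],[40,2],[43,0],[43,2],[44,1],[44,6],[47,0],[47,2],[48,1],[48,6],[50,0],[50,2],[51,1],[51,6],[52,0],[53,1],[55,0],[55,2],[56,1],[56,6],[61,0],[61,2],[62,1],[62,3],[62,6],[63,0],[64,0],[65,0],[67,0],[67,2],[68,1],[68,6],[69,0]]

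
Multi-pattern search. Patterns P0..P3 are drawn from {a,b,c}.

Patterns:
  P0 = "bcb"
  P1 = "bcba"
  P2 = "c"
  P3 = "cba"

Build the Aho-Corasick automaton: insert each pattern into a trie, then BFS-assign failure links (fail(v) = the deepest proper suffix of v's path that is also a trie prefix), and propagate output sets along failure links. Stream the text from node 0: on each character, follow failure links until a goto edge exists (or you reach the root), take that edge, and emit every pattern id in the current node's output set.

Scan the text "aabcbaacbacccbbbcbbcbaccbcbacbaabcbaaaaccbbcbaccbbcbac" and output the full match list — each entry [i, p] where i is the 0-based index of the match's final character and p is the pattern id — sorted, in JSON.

Build automaton:
Trie (insert patterns):
  0='ε' goto b→1 c→5
  1='b' goto c→2
  2='bc' goto b→3
  3='bcb' goto a→4  [P0 ends]
  4='bcba' goto ·  [P1 ends]
  5='c' goto b→6  [P2 ends]
  6='cb' goto a→7
  7='cba' goto ·  [P3 ends]

Failure links (BFS by depth):
  n1('b'): parent n0 fail=0; on 'b' 0 → fail=0;  out ∅∪∅=∅
  n5('c'): parent n0 fail=0; on 'c' 0 → fail=0;  out {2}∪∅={2}
  n2('bc'): parent n1 fail=0; on 'c' 0 → fail=5;  out ∅∪{2}={2}
  n6('cb'): parent n5 fail=0; on 'b' 0 → fail=1;  out ∅∪∅=∅
  n3('bcb'): parent n2 fail=5; on 'b' 5 → fail=6;  out {0}∪∅={0}
  n7('cba'): parent n6 fail=1; on 'a' 1→0 → fail=0;  out {3}∪∅={3}
  n4('bcba'): parent n3 fail=6; on 'a' 6 → fail=7;  out {1}∪{3}={1,3}

Run:
[0] read 'a'  n0⇒n0
[1] read 'a'  n0⇒n0
[2] read 'b'  n0⇒n1
[3] read 'c'  n1⇒n2  ** P2@[3:3]
[4] read 'b'  n2⇒n3  ** P0@[2:4]
[5] read 'a'  n3⇒n4  ** P1@[2:5],P3@[3:5]
[6] read 'a'  n4⇒n0 (fail-walked)
[7] read 'c'  n0⇒n5  ** P2@[7:7]
[8] read 'b'  n5⇒n6
[9] read 'a'  n6⇒n7  ** P3@[7:9]
[10] read 'c'  n7⇒n5 (fail-walked)  ** P2@[10:10]
[11] read 'c'  n5⇒n5 (fail-walked)  ** P2@[11:11]
[12] read 'c'  n5⇒n5 (fail-walked)  ** P2@[12:12]
[13] read 'b'  n5⇒n6
[14] read 'b'  n6⇒n1 (fail-walked)
[15] read 'b'  n1⇒n1 (fail-walked)
[16] read 'c'  n1⇒n2  ** P2@[16:16]
[17] read 'b'  n2⇒n3  ** P0@[15:17]
[18] read 'b'  n3⇒n1 (fail-walked)
[19] read 'c'  n1⇒n2  ** P2@[19:19]
[20] read 'b'  n2⇒n3  ** P0@[18:20]
[21] read 'a'  n3⇒n4  ** P1@[18:21],P3@[19:21]
[22] read 'c'  n4⇒n5 (fail-walked)  ** P2@[22:22]
[23] read 'c'  n5⇒n5 (fail-walked)  ** P2@[23:23]
[24] read 'b'  n5⇒n6
[25] read 'c'  n6⇒n2 (fail-walked)  ** P2@[25:25]
[26] read 'b'  n2⇒n3  ** P0@[24:26]
[27] read 'a'  n3⇒n4  ** P1@[24:27],P3@[25:27]
[28] read 'c'  n4⇒n5 (fail-walked)  ** P2@[28:28]
[29] read 'b'  n5⇒n6
[30] read 'a'  n6⇒n7  ** P3@[28:30]
[31] read 'a'  n7⇒n0 (fail-walked)
[32] read 'b'  n0⇒n1
[33] read 'c'  n1⇒n2  ** P2@[33:33]
[34] read 'b'  n2⇒n3  ** P0@[32:34]
[35] read 'a'  n3⇒n4  ** P1@[32:35],P3@[33:35]
[36] read 'a'  n4⇒n0 (fail-walked)
[37] read 'a'  n0⇒n0
[38] read 'a'  n0⇒n0
[39] read 'c'  n0⇒n5  ** P2@[39:39]
[40] read 'c'  n5⇒n5 (fail-walked)  ** P2@[40:40]
[41] read 'b'  n5⇒n6
[42] read 'b'  n6⇒n1 (fail-walked)
[43] read 'c'  n1⇒n2  ** P2@[43:43]
[44] read 'b'  n2⇒n3  ** P0@[42:44]
[45] read 'a'  n3⇒n4  ** P1@[42:45],P3@[43:45]
[46] read 'c'  n4⇒n5 (fail-walked)  ** P2@[46:46]
[47] read 'c'  n5⇒n5 (fail-walked)  ** P2@[47:47]
[48] read 'b'  n5⇒n6
[49] read 'b'  n6⇒n1 (fail-walked)
[50] read 'c'  n1⇒n2  ** P2@[50:50]
[51] read 'b'  n2⇒n3  ** P0@[49:51]
[52] read 'a'  n3⇒n4  ** P1@[49:52],P3@[50:52]
[53] read 'c'  n4⇒n5 (fail-walked)  ** P2@[53:53]

Result: [[3,2],[4,0],[5,1],[5,3],[7,2],[9,3],[10,2],[11,2],[12,2],[16,2],[17,0],[19,2],[20,0],[21,1],[21,3],[22,2],[23,2],[25,2],[26,0],[27,1],[27,3],[28,2],[30,3],[33,2],[34,0],[35,1],[35,3],[39,2],[40,2],[43,2],[44,0],[45,1],[45,3],[46,2],[47,2],[50,2],[51,0],[52,1],[52,3],[53,2]]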